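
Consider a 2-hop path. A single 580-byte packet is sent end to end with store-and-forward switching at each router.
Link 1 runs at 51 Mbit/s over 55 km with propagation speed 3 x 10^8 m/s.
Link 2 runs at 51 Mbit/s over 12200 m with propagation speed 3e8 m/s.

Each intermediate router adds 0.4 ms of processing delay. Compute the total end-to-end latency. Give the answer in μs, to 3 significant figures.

L = 580 × 8 = 4640 bits.
Transmission delay per hop = L/R = 4640/51000000 = 90.9804 μs; 2 hops → 181.961 μs.
Propagation delays (d/s per hop): 183.333, 40.6667 μs; sum = 224 μs.
Processing at 1 router(s): 1 × 0.4 ms = 400 μs.
End-to-end = 806 μs.

806 μs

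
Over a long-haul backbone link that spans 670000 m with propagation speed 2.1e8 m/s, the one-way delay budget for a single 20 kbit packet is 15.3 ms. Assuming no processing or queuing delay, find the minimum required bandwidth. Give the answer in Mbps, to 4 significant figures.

Propagation delay = 670000 / 210000000 = 3.19048 ms.
Transmission budget = 15.3 − 3.19048 = 12.1095 ms.
R ≥ L / t_tx = 20000 bits / 0.0121095 s = 1.652 Mbps.

1.652 Mbps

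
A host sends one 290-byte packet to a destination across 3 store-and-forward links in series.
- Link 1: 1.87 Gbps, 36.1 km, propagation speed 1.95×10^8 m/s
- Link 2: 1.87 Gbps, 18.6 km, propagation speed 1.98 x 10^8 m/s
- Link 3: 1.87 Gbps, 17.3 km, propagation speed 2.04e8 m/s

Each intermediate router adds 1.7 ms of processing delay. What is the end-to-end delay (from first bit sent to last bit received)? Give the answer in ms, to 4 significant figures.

L = 290 × 8 = 2320 bits.
Transmission delay per hop = L/R = 2320/1870000000 = 0.00124064 ms; 3 hops → 0.00372193 ms.
Propagation delays (d/s per hop): 0.185128, 0.0939394, 0.0848039 ms; sum = 0.363872 ms.
Processing at 2 router(s): 2 × 1.7 ms = 3.4 ms.
End-to-end = 3.768 ms.

3.768 ms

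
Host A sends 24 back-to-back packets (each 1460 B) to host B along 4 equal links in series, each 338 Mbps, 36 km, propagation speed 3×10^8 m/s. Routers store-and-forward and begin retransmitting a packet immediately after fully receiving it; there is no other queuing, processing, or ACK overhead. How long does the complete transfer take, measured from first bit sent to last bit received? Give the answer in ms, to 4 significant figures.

Per-hop transmission t_tx = L/R = 11680/338000000 = 0.0345562 ms.
Per-hop propagation t_prop = 36000/300000000 = 0.12 ms.
Pipeline fill: first packet needs 4·t_tx to clear all hops; remaining 23 packets each add one t_tx.
Total = (4+24-1)·t_tx + 4·t_prop = 27·0.0345562 + 4·0.12 = 1.413 ms.

1.413 ms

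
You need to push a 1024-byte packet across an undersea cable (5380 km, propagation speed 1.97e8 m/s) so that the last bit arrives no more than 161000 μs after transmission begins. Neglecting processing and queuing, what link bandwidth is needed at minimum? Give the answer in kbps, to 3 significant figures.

L = 8192 bits.
Propagation delay = 5380000 / 197000000 = 27309.6 μs.
Transmission budget = 161000 − 27309.6 = 133690 μs.
R ≥ L / t_tx = 8192 bits / 0.13369 s = 61.3 kbps.

61.3 kbps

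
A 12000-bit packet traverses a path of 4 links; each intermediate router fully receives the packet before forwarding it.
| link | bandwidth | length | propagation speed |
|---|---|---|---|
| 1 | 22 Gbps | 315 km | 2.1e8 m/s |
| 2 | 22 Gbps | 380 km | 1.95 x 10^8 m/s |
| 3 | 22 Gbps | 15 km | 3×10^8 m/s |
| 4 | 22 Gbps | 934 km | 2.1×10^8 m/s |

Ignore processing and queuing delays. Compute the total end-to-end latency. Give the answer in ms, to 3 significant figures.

Transmission delay per hop = L/R = 12000/22000000000 = 0.000545455 ms; 4 hops → 0.00218182 ms.
Propagation delays (d/s per hop): 1.5, 1.94872, 0.05, 4.44762 ms; sum = 7.94634 ms.
End-to-end = 7.95 ms.

7.95 ms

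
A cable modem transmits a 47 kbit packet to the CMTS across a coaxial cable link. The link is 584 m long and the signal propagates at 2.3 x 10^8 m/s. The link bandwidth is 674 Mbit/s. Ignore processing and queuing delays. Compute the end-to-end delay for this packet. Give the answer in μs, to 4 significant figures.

72.27 μs

L = 47000 bits.
Transmission delay = L/R = 47000 / 674000000 = 69.7329 μs.
Propagation delay = d/s = 584 m / 2.3e+08 m/s = 2.53913 μs.
Total = 72.27 μs.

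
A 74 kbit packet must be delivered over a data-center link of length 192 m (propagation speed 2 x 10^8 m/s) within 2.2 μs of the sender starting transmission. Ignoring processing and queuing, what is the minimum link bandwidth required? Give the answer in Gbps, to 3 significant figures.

Propagation delay = 192 / 200000000 = 0.96 μs.
Transmission budget = 2.2 − 0.96 = 1.24 μs.
R ≥ L / t_tx = 74000 bits / 1.24e-06 s = 59.7 Gbps.

59.7 Gbps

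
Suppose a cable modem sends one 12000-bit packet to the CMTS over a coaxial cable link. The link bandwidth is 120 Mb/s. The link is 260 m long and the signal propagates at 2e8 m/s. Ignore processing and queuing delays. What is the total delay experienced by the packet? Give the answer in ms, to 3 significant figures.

Transmission delay = L/R = 12000 / 120000000 = 0.1 ms.
Propagation delay = d/s = 260 m / 200000000 m/s = 0.0013 ms.
Total = 0.101 ms.

0.101 ms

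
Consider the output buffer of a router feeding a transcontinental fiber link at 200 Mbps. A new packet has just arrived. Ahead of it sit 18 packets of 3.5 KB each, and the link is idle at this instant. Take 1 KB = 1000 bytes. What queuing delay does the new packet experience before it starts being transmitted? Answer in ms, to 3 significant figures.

2.52 ms

Each queued packet: L/R = 28000/200000000 = 0.14 ms.
18 queued → 2.52 ms.
Queuing delay = 2.52 ms.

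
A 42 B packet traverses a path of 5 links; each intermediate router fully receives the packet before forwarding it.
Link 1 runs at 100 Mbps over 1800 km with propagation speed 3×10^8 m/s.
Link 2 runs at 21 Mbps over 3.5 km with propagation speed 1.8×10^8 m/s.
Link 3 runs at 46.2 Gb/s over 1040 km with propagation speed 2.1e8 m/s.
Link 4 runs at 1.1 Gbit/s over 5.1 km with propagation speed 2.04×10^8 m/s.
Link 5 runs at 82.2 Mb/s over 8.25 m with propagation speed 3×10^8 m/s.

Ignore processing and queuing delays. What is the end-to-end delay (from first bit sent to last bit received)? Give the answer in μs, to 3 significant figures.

11000 μs

L = 42 × 8 = 336 bits.
Transmission delays (L/R per hop): 3.36, 16, 0.00727273, 0.305455, 4.08759 μs; sum = 23.7603 μs.
Propagation delays (d/s per hop): 6000, 19.4444, 4952.38, 25, 0.0275 μs; sum = 10996.9 μs.
End-to-end = 11000 μs.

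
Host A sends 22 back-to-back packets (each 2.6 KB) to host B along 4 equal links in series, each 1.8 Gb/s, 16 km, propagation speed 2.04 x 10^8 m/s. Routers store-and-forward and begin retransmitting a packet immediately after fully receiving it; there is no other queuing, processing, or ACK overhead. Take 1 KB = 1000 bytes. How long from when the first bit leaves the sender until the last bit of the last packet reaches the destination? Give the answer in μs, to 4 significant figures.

Per-hop transmission t_tx = L/R = 20800/1800000000 = 11.5556 μs.
Per-hop propagation t_prop = 16000/204000000 = 78.4314 μs.
Pipeline fill: first packet needs 4·t_tx to clear all hops; remaining 21 packets each add one t_tx.
Total = (4+22-1)·t_tx + 4·t_prop = 25·11.5556 + 4·78.4314 = 602.6 μs.

602.6 μs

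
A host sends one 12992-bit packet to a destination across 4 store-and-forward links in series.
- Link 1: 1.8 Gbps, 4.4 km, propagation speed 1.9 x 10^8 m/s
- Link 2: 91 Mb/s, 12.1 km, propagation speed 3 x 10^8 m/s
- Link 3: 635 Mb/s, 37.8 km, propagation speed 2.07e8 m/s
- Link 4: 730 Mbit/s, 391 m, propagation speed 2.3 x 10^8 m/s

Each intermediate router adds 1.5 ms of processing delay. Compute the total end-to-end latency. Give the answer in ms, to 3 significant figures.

Transmission delays (L/R per hop): 0.00721778, 0.142769, 0.0204598, 0.0177973 ms; sum = 0.188244 ms.
Propagation delays (d/s per hop): 0.0231579, 0.0403333, 0.182609, 0.0017 ms; sum = 0.2478 ms.
Processing at 3 router(s): 3 × 1.5 ms = 4.5 ms.
End-to-end = 4.94 ms.

4.94 ms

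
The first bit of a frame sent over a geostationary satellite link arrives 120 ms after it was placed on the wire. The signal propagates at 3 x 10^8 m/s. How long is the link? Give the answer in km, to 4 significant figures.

d = s × t_prop = 300000000 × 0.12 = 36000 km.

36000 km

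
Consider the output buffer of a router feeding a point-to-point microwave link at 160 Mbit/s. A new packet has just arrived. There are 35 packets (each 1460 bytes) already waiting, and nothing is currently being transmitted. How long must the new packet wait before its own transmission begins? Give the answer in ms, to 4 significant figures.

2.555 ms

Each queued packet: L/R = 11680/160000000 = 0.073 ms.
35 queued → 2.555 ms.
Queuing delay = 2.555 ms.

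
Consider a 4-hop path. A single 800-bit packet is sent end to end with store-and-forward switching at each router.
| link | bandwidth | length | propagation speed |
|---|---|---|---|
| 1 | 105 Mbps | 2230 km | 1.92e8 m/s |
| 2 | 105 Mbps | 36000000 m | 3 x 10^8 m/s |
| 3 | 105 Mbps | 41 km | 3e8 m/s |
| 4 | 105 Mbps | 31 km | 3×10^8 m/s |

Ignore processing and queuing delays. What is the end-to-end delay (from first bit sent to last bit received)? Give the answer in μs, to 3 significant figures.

132000 μs

Transmission delay per hop = L/R = 800/105000000 = 7.61905 μs; 4 hops → 30.4762 μs.
Propagation delays (d/s per hop): 11614.6, 120000, 136.667, 103.333 μs; sum = 131855 μs.
End-to-end = 132000 μs.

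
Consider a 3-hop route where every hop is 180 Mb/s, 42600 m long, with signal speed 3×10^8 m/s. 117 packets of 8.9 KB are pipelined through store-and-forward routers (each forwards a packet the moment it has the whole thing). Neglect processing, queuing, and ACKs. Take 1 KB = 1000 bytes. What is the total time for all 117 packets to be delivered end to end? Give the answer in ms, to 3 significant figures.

Per-hop transmission t_tx = L/R = 71200/180000000 = 0.395556 ms.
Per-hop propagation t_prop = 42600/300000000 = 0.142 ms.
Pipeline fill: first packet needs 3·t_tx to clear all hops; remaining 116 packets each add one t_tx.
Total = (3+117-1)·t_tx + 3·t_prop = 119·0.395556 + 3·0.142 = 47.5 ms.

47.5 ms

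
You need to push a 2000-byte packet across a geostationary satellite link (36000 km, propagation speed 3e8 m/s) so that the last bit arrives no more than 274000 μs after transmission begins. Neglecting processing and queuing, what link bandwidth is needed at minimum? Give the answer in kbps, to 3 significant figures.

L = 16000 bits.
Propagation delay = 36000000 / 300000000 = 120000 μs.
Transmission budget = 274000 − 120000 = 154000 μs.
R ≥ L / t_tx = 16000 bits / 0.154 s = 104 kbps.

104 kbps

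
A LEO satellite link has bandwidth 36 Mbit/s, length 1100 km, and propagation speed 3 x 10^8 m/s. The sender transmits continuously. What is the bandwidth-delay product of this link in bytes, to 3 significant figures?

16500 bytes

Propagation delay = 1100000 / 300000000 = 0.00366667 s.
BDP = R × t_prop = 36000000 × 0.00366667 = 132000 bits.
In bytes: 132000/8 = 16500 bytes.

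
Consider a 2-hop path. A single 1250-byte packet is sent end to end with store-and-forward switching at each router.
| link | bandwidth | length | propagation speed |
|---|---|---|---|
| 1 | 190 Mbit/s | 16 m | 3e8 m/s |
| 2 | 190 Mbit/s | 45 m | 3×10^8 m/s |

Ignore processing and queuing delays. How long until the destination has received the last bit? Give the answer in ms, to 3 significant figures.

0.105 ms

L = 1250 × 8 = 10000 bits.
Transmission delay per hop = L/R = 10000/190000000 = 0.0526316 ms; 2 hops → 0.105263 ms.
Propagation delays (d/s per hop): 5.33333e-05, 0.00015 ms; sum = 0.000203333 ms.
End-to-end = 0.105 ms.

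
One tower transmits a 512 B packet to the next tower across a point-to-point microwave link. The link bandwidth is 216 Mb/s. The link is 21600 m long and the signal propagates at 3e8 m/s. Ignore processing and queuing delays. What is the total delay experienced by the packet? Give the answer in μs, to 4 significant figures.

L = 512 × 8 = 4096 bits.
Transmission delay = L/R = 4096 / 216000000 = 18.963 μs.
Propagation delay = d/s = 21600 m / 300000000 m/s = 72 μs.
Total = 90.96 μs.

90.96 μs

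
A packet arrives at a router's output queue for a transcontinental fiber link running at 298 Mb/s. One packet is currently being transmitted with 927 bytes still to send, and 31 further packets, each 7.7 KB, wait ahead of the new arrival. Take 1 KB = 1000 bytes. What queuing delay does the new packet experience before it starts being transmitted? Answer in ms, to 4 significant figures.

Each queued packet: L/R = 61600/298000000 = 0.206711 ms.
31 queued → 6.40805 ms.
Plus remaining 7416 bits of current packet: 0.0248859 ms.
Queuing delay = 6.433 ms.

6.433 ms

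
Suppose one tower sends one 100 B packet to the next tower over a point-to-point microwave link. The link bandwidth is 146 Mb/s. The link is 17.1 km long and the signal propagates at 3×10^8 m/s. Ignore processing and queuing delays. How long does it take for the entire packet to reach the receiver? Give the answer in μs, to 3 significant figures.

62.5 μs

L = 100 × 8 = 800 bits.
Transmission delay = L/R = 800 / 146000000 = 5.47945 μs.
Propagation delay = d/s = 17100 m / 300000000 m/s = 57 μs.
Total = 62.5 μs.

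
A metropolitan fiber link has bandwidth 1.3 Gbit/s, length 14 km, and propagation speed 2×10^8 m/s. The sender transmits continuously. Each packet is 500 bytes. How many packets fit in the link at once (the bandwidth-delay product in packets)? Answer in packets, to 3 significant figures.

22.8 packets

Propagation delay = 14000 / 200000000 = 7e-05 s.
BDP = R × t_prop = 1300000000 × 7e-05 = 91000 bits.
In packets of 4000 bits: 22.8 packets.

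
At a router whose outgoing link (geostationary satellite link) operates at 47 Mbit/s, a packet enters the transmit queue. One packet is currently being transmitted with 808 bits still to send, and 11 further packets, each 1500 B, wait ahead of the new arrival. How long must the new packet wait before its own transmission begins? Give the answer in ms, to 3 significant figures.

Each queued packet: L/R = 12000/47000000 = 0.255319 ms.
11 queued → 2.80851 ms.
Plus remaining 808 bits of current packet: 0.0171915 ms.
Queuing delay = 2.83 ms.

2.83 ms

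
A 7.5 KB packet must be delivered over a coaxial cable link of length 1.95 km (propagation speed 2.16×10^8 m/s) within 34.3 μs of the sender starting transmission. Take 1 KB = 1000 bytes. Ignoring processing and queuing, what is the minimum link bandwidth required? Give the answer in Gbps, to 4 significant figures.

L = 60000 bits.
Propagation delay = 1950 / 216000000 = 9.02778 μs.
Transmission budget = 34.3 − 9.02778 = 25.2722 μs.
R ≥ L / t_tx = 60000 bits / 2.52722e-05 s = 2.374 Gbps.

2.374 Gbps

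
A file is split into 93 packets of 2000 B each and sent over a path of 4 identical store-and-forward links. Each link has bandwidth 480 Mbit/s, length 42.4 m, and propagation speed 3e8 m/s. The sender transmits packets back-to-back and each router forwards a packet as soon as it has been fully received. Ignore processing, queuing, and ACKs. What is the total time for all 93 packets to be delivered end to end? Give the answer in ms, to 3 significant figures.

3.20 ms

Per-hop transmission t_tx = L/R = 16000/480000000 = 0.0333333 ms.
Per-hop propagation t_prop = 42.4/300000000 = 0.000141333 ms.
Pipeline fill: first packet needs 4·t_tx to clear all hops; remaining 92 packets each add one t_tx.
Total = (4+93-1)·t_tx + 4·t_prop = 96·0.0333333 + 4·0.000141333 = 3.20 ms.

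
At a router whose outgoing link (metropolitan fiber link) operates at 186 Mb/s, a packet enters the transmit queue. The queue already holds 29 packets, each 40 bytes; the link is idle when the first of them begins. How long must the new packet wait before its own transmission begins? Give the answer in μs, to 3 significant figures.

49.9 μs

Each queued packet: L/R = 320/186000000 = 1.72043 μs.
29 queued → 49.8925 μs.
Queuing delay = 49.9 μs.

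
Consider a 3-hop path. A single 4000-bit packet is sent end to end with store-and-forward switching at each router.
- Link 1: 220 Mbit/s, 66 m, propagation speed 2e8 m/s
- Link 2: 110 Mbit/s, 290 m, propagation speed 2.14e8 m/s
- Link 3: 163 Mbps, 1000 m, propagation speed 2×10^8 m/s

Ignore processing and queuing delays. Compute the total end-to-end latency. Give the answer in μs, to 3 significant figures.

Transmission delays (L/R per hop): 18.1818, 36.3636, 24.5399 μs; sum = 79.0853 μs.
Propagation delays (d/s per hop): 0.33, 1.35514, 5 μs; sum = 6.68514 μs.
End-to-end = 85.8 μs.

85.8 μs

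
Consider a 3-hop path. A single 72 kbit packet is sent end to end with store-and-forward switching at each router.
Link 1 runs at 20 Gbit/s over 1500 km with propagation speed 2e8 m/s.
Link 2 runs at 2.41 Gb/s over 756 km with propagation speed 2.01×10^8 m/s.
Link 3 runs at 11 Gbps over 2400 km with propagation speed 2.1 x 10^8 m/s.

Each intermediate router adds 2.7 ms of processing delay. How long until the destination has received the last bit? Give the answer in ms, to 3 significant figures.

L = 72000 bits.
Transmission delays (L/R per hop): 0.0036, 0.0298755, 0.00654545 ms; sum = 0.040021 ms.
Propagation delays (d/s per hop): 7.5, 3.76119, 11.4286 ms; sum = 22.6898 ms.
Processing at 2 router(s): 2 × 2.7 ms = 5.4 ms.
End-to-end = 28.1 ms.

28.1 ms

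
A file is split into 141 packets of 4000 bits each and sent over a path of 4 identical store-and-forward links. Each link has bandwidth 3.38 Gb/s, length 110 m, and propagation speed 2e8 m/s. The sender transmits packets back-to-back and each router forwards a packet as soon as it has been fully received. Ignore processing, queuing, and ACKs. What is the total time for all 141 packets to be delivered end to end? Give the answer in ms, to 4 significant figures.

Per-hop transmission t_tx = L/R = 4000/3380000000 = 0.00118343 ms.
Per-hop propagation t_prop = 110/200000000 = 0.00055 ms.
Pipeline fill: first packet needs 4·t_tx to clear all hops; remaining 140 packets each add one t_tx.
Total = (4+141-1)·t_tx + 4·t_prop = 144·0.00118343 + 4·0.00055 = 0.1726 ms.

0.1726 ms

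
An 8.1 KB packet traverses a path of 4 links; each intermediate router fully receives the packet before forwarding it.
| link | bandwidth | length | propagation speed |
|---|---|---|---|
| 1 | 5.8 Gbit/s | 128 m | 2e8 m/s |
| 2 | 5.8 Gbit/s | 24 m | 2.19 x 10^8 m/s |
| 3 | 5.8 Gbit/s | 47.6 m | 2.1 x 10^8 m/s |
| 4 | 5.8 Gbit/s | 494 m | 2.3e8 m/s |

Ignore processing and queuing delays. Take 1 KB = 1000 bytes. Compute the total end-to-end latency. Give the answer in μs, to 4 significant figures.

47.81 μs

L = 64800 bits.
Transmission delay per hop = L/R = 64800/5800000000 = 11.1724 μs; 4 hops → 44.6897 μs.
Propagation delays (d/s per hop): 0.64, 0.109589, 0.226667, 2.14783 μs; sum = 3.12408 μs.
End-to-end = 47.81 μs.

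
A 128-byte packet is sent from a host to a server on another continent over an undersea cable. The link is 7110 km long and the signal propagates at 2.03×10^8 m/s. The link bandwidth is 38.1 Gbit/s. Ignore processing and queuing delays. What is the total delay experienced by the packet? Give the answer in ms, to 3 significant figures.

L = 128 × 8 = 1024 bits.
Transmission delay = L/R = 1024 / 38100000000 = 2.68766e-05 ms.
Propagation delay = d/s = 7110000 m / 2.03e+08 m/s = 35.0246 ms.
Total = 35.0 ms.

35.0 ms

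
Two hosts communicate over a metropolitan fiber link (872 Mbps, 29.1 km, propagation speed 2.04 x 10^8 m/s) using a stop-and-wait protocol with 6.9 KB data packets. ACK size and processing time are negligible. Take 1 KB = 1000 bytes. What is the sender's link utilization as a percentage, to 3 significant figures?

t_tx = L/R = 55200/872000000 = 6.33028e-05 s.
t_prop = 29100/204000000 = 0.000142647 s; RTT = 0.000285294 s.
Cycle = t_tx + RTT = 0.000348597 s.
Utilization = t_tx / cycle = 6.33028e-05/0.000348597 = 18.2 %.

18.2 %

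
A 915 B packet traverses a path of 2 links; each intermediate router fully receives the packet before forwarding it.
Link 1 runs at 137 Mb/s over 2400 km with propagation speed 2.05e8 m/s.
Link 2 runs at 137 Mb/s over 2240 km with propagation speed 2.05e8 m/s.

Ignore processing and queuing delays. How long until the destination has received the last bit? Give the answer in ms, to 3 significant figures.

L = 915 × 8 = 7320 bits.
Transmission delay per hop = L/R = 7320/137000000 = 0.0534307 ms; 2 hops → 0.106861 ms.
Propagation delays (d/s per hop): 11.7073, 10.9268 ms; sum = 22.6341 ms.
End-to-end = 22.7 ms.

22.7 ms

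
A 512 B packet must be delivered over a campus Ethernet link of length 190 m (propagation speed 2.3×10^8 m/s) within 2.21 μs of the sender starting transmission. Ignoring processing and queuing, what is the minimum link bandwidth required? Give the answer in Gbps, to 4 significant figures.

2.960 Gbps

L = 4096 bits.
Propagation delay = 190 / 2.3e+08 = 0.826087 μs.
Transmission budget = 2.21 − 0.826087 = 1.38391 μs.
R ≥ L / t_tx = 4096 bits / 1.38391e-06 s = 2.960 Gbps.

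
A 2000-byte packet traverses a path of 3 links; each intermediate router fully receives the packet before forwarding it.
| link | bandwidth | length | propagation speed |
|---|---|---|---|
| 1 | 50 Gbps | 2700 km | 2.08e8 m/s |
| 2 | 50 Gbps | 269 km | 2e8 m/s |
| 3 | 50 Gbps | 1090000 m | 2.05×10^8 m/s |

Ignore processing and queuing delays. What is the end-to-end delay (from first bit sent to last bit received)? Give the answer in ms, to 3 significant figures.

19.6 ms

L = 2000 × 8 = 16000 bits.
Transmission delay per hop = L/R = 16000/50000000000 = 0.00032 ms; 3 hops → 0.00096 ms.
Propagation delays (d/s per hop): 12.9808, 1.345, 5.31707 ms; sum = 19.6428 ms.
End-to-end = 19.6 ms.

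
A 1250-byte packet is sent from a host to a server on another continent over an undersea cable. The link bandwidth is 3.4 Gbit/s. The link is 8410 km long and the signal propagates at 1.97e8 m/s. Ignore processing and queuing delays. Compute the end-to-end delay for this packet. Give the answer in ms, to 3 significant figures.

42.7 ms

L = 1250 × 8 = 10000 bits.
Transmission delay = L/R = 10000 / 3400000000 = 0.00294118 ms.
Propagation delay = d/s = 8410000 m / 197000000 m/s = 42.6904 ms.
Total = 42.7 ms.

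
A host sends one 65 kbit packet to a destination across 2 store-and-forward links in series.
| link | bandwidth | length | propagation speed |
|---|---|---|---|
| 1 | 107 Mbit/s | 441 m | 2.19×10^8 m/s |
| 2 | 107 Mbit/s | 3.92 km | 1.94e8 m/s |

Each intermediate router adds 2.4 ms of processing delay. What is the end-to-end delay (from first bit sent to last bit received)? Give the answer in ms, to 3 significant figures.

L = 65000 bits.
Transmission delay per hop = L/R = 65000/107000000 = 0.607477 ms; 2 hops → 1.21495 ms.
Propagation delays (d/s per hop): 0.0020137, 0.0202062 ms; sum = 0.0222199 ms.
Processing at 1 router(s): 1 × 2.4 ms = 2.4 ms.
End-to-end = 3.64 ms.

3.64 ms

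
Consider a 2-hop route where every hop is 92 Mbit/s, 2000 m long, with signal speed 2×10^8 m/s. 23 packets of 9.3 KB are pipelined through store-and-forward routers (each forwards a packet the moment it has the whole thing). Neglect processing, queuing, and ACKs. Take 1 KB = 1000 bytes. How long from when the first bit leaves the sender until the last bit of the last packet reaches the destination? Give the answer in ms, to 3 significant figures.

19.4 ms

Per-hop transmission t_tx = L/R = 74400/92000000 = 0.808696 ms.
Per-hop propagation t_prop = 2000/200000000 = 0.01 ms.
Pipeline fill: first packet needs 2·t_tx to clear all hops; remaining 22 packets each add one t_tx.
Total = (2+23-1)·t_tx + 2·t_prop = 24·0.808696 + 2·0.01 = 19.4 ms.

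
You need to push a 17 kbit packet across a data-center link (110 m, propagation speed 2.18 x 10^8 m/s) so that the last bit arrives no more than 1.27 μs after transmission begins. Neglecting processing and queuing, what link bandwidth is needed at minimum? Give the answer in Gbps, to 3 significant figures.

22.2 Gbps

Propagation delay = 110 / 2.18e+08 = 0.504587 μs.
Transmission budget = 1.27 − 0.504587 = 0.765413 μs.
R ≥ L / t_tx = 17000 bits / 7.65413e-07 s = 22.2 Gbps.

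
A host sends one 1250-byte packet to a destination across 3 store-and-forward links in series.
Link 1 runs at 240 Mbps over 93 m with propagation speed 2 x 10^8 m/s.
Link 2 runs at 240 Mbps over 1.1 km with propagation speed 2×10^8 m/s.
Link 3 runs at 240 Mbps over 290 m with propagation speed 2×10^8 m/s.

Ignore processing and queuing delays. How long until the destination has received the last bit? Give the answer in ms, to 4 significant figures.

L = 1250 × 8 = 10000 bits.
Transmission delay per hop = L/R = 10000/240000000 = 0.0416667 ms; 3 hops → 0.125 ms.
Propagation delays (d/s per hop): 0.000465, 0.0055, 0.00145 ms; sum = 0.007415 ms.
End-to-end = 0.1324 ms.

0.1324 ms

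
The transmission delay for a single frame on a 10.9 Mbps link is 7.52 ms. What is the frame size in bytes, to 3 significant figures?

10200 bytes

L = R × t_tx = 10900000 b/s × 0.00752 s = 81968 bits.
In bytes: 81968 / 8 = 10200 bytes.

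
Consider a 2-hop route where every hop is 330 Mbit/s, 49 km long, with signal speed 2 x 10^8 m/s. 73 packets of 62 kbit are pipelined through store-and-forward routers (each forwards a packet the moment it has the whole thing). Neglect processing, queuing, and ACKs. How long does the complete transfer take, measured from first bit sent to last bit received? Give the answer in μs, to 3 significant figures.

Per-hop transmission t_tx = L/R = 62000/330000000 = 187.879 μs.
Per-hop propagation t_prop = 49000/200000000 = 245 μs.
Pipeline fill: first packet needs 2·t_tx to clear all hops; remaining 72 packets each add one t_tx.
Total = (2+73-1)·t_tx + 2·t_prop = 74·187.879 + 2·245 = 14400 μs.

14400 μs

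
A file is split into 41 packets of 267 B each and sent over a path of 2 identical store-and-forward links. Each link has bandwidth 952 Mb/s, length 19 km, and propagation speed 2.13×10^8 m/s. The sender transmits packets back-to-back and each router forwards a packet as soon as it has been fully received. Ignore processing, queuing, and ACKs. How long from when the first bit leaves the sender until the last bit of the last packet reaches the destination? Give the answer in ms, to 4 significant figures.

0.2726 ms

Per-hop transmission t_tx = L/R = 2136/952000000 = 0.0022437 ms.
Per-hop propagation t_prop = 19000/213000000 = 0.0892019 ms.
Pipeline fill: first packet needs 2·t_tx to clear all hops; remaining 40 packets each add one t_tx.
Total = (2+41-1)·t_tx + 2·t_prop = 42·0.0022437 + 2·0.0892019 = 0.2726 ms.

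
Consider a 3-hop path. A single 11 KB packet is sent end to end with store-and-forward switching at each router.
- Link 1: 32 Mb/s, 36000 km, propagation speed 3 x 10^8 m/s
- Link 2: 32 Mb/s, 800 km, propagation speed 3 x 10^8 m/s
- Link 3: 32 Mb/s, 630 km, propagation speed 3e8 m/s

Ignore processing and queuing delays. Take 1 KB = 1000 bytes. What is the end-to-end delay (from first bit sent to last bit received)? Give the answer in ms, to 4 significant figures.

133.0 ms

L = 88000 bits.
Transmission delay per hop = L/R = 88000/32000000 = 2.75 ms; 3 hops → 8.25 ms.
Propagation delays (d/s per hop): 120, 2.66667, 2.1 ms; sum = 124.767 ms.
End-to-end = 133.0 ms.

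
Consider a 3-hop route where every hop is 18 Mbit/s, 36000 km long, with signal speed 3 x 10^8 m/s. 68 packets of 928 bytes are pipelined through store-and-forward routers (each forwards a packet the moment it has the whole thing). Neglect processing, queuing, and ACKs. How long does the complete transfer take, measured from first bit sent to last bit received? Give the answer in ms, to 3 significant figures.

389 ms

Per-hop transmission t_tx = L/R = 7424/18000000 = 0.412444 ms.
Per-hop propagation t_prop = 36000000/300000000 = 120 ms.
Pipeline fill: first packet needs 3·t_tx to clear all hops; remaining 67 packets each add one t_tx.
Total = (3+68-1)·t_tx + 3·t_prop = 70·0.412444 + 3·120 = 389 ms.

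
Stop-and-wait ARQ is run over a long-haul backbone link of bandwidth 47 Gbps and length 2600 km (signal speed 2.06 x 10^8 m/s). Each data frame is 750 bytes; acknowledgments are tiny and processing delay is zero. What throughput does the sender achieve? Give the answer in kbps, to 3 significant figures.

238 kbps

t_tx = L/R = 6000/47000000000 = 1.2766e-07 s.
t_prop = 2600000/206000000 = 0.0126214 s; RTT = 0.0252427 s.
Cycle = t_tx + RTT = 0.0252428 s.
Throughput = L / cycle = 6000 / 0.0252428 = 238 kbps.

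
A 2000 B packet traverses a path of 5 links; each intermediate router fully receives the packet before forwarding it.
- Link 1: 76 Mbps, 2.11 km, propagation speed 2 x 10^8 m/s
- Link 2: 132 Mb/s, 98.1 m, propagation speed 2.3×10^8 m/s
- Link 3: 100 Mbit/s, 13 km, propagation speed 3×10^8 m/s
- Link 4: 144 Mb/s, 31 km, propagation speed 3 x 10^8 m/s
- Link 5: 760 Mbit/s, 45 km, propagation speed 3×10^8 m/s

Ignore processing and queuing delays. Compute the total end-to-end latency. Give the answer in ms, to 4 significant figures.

0.9315 ms

L = 2000 × 8 = 16000 bits.
Transmission delays (L/R per hop): 0.210526, 0.121212, 0.16, 0.111111, 0.0210526 ms; sum = 0.623902 ms.
Propagation delays (d/s per hop): 0.01055, 0.000426522, 0.0433333, 0.103333, 0.15 ms; sum = 0.307643 ms.
End-to-end = 0.9315 ms.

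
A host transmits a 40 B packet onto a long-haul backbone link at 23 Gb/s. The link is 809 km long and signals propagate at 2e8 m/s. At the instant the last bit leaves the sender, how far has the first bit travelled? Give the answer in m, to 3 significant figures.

2.78 m

t_tx = L/R = 320/23000000000 = 1.3913e-08 s.
Distance = s × t_tx = 200000000 × 1.3913e-08 = 2.78 m.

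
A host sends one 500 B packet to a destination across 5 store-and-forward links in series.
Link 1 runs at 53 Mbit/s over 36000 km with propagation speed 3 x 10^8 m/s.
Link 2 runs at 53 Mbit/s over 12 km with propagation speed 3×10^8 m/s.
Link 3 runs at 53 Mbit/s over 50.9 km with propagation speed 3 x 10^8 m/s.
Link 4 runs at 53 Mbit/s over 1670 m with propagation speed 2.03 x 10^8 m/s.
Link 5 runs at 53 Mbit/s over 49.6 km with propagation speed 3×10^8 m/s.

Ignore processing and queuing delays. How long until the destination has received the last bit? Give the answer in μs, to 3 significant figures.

L = 500 × 8 = 4000 bits.
Transmission delay per hop = L/R = 4000/53000000 = 75.4717 μs; 5 hops → 377.358 μs.
Propagation delays (d/s per hop): 120000, 40, 169.667, 8.2266, 165.333 μs; sum = 120383 μs.
End-to-end = 121000 μs.

121000 μs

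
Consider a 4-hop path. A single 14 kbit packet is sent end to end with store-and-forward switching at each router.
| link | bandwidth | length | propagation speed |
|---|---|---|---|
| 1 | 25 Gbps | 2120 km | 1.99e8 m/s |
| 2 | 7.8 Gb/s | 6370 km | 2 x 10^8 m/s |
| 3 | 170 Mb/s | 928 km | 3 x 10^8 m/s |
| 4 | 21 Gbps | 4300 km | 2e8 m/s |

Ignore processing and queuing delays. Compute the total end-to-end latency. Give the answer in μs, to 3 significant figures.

L = 14000 bits.
Transmission delays (L/R per hop): 0.56, 1.79487, 82.3529, 0.666667 μs; sum = 85.3745 μs.
Propagation delays (d/s per hop): 10653.3, 31850, 3093.33, 21500 μs; sum = 67096.6 μs.
End-to-end = 67200 μs.

67200 μs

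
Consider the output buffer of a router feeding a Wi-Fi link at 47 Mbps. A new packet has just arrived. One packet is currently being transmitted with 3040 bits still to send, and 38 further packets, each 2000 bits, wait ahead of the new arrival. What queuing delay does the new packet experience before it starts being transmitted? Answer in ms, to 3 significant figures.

Each queued packet: L/R = 2000/47000000 = 0.0425532 ms.
38 queued → 1.61702 ms.
Plus remaining 3040 bits of current packet: 0.0646809 ms.
Queuing delay = 1.68 ms.

1.68 ms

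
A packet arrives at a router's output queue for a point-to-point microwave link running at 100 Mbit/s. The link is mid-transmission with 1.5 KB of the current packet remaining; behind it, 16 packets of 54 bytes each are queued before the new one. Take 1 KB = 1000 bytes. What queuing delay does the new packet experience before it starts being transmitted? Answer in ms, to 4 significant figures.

Each queued packet: L/R = 432/100000000 = 0.00432 ms.
16 queued → 0.06912 ms.
Plus remaining 12000 bits of current packet: 0.12 ms.
Queuing delay = 0.1891 ms.

0.1891 ms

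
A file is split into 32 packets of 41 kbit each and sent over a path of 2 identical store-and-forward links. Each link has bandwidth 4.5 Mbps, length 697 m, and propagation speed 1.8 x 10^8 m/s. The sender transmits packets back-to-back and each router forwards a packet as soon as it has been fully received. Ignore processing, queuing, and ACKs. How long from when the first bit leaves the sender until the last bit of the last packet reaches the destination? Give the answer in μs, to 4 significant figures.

Per-hop transmission t_tx = L/R = 41000/4500000 = 9111.11 μs.
Per-hop propagation t_prop = 697/180000000 = 3.87222 μs.
Pipeline fill: first packet needs 2·t_tx to clear all hops; remaining 31 packets each add one t_tx.
Total = (2+32-1)·t_tx + 2·t_prop = 33·9111.11 + 2·3.87222 = 300700 μs.

300700 μs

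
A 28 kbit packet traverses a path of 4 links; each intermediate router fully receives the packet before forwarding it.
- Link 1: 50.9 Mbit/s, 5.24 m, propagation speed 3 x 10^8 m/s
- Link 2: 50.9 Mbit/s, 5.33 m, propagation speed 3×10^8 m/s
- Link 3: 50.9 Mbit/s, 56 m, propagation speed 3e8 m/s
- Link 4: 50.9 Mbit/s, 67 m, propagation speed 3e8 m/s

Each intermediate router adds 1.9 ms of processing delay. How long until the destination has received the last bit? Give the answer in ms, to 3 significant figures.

L = 28000 bits.
Transmission delay per hop = L/R = 28000/50900000 = 0.550098 ms; 4 hops → 2.20039 ms.
Propagation delays (d/s per hop): 1.74667e-05, 1.77667e-05, 0.000186667, 0.000223333 ms; sum = 0.000445233 ms.
Processing at 3 router(s): 3 × 1.9 ms = 5.7 ms.
End-to-end = 7.90 ms.

7.90 ms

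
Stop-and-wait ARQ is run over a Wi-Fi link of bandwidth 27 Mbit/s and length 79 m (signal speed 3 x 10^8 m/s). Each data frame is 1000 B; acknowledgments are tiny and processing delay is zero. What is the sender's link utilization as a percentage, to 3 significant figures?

99.8 %

t_tx = L/R = 8000/27000000 = 0.000296296 s.
t_prop = 79/300000000 = 2.63333e-07 s; RTT = 5.26667e-07 s.
Cycle = t_tx + RTT = 0.000296823 s.
Utilization = t_tx / cycle = 0.000296296/0.000296823 = 99.8 %.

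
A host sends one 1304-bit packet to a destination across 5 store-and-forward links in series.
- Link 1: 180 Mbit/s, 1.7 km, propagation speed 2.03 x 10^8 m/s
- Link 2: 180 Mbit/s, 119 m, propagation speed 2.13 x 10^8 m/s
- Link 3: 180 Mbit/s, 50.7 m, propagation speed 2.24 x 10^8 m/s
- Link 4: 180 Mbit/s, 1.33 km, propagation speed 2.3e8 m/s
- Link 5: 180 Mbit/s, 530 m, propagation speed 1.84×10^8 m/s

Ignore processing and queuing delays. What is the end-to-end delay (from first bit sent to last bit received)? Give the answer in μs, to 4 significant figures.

54.04 μs

Transmission delay per hop = L/R = 1304/180000000 = 7.24444 μs; 5 hops → 36.2222 μs.
Propagation delays (d/s per hop): 8.37438, 0.558685, 0.226339, 5.78261, 2.88043 μs; sum = 17.8225 μs.
End-to-end = 54.04 μs.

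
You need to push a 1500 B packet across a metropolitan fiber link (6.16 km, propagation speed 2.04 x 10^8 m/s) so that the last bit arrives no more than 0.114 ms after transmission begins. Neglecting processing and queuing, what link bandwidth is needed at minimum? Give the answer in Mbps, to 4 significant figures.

143.2 Mbps

L = 12000 bits.
Propagation delay = 6160 / 204000000 = 0.0301961 ms.
Transmission budget = 0.114 − 0.0301961 = 0.0838039 ms.
R ≥ L / t_tx = 12000 bits / 8.38039e-05 s = 143.2 Mbps.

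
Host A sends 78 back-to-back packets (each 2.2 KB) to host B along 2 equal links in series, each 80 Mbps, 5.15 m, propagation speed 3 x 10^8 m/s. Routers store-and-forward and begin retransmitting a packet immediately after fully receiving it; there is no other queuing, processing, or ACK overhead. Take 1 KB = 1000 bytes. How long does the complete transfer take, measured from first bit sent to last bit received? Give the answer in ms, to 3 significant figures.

Per-hop transmission t_tx = L/R = 17600/80000000 = 0.22 ms.
Per-hop propagation t_prop = 5.15/300000000 = 1.71667e-05 ms.
Pipeline fill: first packet needs 2·t_tx to clear all hops; remaining 77 packets each add one t_tx.
Total = (2+78-1)·t_tx + 2·t_prop = 79·0.22 + 2·1.71667e-05 = 17.4 ms.

17.4 ms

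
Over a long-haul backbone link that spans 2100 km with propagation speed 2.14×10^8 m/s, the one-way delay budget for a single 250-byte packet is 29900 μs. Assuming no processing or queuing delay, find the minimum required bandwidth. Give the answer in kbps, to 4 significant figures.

L = 2000 bits.
Propagation delay = 2100000 / 214000000 = 9813.08 μs.
Transmission budget = 29900 − 9813.08 = 20086.9 μs.
R ≥ L / t_tx = 2000 bits / 0.0200869 s = 99.57 kbps.

99.57 kbps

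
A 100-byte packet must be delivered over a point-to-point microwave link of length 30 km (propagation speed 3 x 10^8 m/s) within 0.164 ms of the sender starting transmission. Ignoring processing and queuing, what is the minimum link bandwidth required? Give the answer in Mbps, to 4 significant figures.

L = 800 bits.
Propagation delay = 30000 / 300000000 = 0.1 ms.
Transmission budget = 0.164 − 0.1 = 0.064 ms.
R ≥ L / t_tx = 800 bits / 6.4e-05 s = 12.50 Mbps.

12.50 Mbps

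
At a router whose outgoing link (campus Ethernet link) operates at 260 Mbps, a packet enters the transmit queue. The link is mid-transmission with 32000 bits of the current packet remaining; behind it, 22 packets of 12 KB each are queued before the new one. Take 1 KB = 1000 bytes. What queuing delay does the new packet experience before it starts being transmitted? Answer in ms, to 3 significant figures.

Each queued packet: L/R = 96000/260000000 = 0.369231 ms.
22 queued → 8.12308 ms.
Plus remaining 32000 bits of current packet: 0.123077 ms.
Queuing delay = 8.25 ms.

8.25 ms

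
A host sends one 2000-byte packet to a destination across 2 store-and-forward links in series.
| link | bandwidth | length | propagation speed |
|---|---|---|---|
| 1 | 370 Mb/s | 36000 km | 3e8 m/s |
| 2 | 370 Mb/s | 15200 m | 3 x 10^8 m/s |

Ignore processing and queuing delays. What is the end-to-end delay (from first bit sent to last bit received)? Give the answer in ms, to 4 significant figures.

L = 2000 × 8 = 16000 bits.
Transmission delay per hop = L/R = 16000/370000000 = 0.0432432 ms; 2 hops → 0.0864865 ms.
Propagation delays (d/s per hop): 120, 0.0506667 ms; sum = 120.051 ms.
End-to-end = 120.1 ms.

120.1 ms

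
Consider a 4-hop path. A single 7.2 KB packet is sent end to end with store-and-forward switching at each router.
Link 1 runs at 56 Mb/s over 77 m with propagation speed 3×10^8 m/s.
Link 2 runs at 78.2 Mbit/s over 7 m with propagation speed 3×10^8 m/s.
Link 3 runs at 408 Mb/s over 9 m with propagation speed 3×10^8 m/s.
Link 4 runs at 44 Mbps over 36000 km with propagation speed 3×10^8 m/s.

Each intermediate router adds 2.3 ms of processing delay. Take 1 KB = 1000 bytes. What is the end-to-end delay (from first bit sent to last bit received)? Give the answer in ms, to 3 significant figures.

130 ms

L = 57600 bits.
Transmission delays (L/R per hop): 1.02857, 0.736573, 0.141176, 1.30909 ms; sum = 3.21541 ms.
Propagation delays (d/s per hop): 0.000256667, 2.33333e-05, 3e-05, 120 ms; sum = 120 ms.
Processing at 3 router(s): 3 × 2.3 ms = 6.9 ms.
End-to-end = 130 ms.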